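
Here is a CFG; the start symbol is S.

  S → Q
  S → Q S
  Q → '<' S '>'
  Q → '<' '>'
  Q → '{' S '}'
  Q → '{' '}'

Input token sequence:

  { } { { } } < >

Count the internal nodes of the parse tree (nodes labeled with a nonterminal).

[S [Q { }] [S [Q { [S [Q { }]] }] [S [Q < >]]]]

8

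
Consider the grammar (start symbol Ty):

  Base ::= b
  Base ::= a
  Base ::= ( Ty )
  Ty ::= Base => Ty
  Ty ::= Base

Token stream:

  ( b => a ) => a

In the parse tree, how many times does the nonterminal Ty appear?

[Ty [Base ( [Ty [Base b] => [Ty [Base a]]] )] => [Ty [Base a]]]

4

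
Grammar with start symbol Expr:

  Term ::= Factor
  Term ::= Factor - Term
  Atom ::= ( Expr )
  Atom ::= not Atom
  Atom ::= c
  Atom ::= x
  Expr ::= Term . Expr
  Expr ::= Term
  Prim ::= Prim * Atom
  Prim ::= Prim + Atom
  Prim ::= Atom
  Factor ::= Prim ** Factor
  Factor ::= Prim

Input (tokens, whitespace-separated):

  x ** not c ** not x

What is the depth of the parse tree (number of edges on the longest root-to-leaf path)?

[Expr [Term [Factor [Prim [Atom x]] ** [Factor [Prim [Atom not [Atom c]]] ** [Factor [Prim [Atom not [Atom x]]]]]]]]

8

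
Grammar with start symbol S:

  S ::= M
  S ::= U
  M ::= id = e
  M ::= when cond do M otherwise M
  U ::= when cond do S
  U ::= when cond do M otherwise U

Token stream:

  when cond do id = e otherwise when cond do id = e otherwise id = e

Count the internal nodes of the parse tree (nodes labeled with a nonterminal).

[S [M when cond do [M id = e] otherwise [M when cond do [M id = e] otherwise [M id = e]]]]

6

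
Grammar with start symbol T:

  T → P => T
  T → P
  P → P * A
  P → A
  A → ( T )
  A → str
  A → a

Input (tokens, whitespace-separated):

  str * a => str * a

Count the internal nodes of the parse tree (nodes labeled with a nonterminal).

10

[T [P [P [A str]] * [A a]] => [T [P [P [A str]] * [A a]]]]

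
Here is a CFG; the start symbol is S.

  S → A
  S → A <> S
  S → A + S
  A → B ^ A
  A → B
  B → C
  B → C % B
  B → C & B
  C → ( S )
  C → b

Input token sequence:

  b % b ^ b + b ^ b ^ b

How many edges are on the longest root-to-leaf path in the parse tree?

[S [A [B [C b] % [B [C b]]] ^ [A [B [C b]]]] + [S [A [B [C b]] ^ [A [B [C b]] ^ [A [B [C b]]]]]]]

7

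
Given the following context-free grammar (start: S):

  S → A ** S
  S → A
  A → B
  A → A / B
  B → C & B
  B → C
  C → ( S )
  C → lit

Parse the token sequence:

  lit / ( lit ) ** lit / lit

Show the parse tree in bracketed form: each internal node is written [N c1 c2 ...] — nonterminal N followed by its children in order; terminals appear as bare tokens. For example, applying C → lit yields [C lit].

S
A ** S
A / B ** S
B / B ** S
C / B ** S
lit / B ** S
lit / C ** S
lit / ( S ) ** S
lit / ( A ) ** S
lit / ( B ) ** S
lit / ( C ) ** S
lit / ( lit ) ** S
lit / ( lit ) ** A
lit / ( lit ) ** A / B
lit / ( lit ) ** B / B
lit / ( lit ) ** C / B
lit / ( lit ) ** lit / B
lit / ( lit ) ** lit / C
lit / ( lit ) ** lit / lit

[S [A [A [B [C lit]]] / [B [C ( [S [A [B [C lit]]]] )]]] ** [S [A [A [B [C lit]]] / [B [C lit]]]]]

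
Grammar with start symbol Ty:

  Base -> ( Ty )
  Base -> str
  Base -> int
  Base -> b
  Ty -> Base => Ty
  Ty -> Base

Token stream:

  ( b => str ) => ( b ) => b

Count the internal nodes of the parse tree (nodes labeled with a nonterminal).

[Ty [Base ( [Ty [Base b] => [Ty [Base str]]] )] => [Ty [Base ( [Ty [Base b]] )] => [Ty [Base b]]]]

12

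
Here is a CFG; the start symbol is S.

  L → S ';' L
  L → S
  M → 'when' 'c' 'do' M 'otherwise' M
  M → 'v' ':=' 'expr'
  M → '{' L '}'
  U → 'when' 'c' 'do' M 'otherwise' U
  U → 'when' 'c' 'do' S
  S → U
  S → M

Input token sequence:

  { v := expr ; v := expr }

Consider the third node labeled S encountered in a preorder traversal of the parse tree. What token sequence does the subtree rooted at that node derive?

v := expr

[S [M { [L [S [M v := expr]] ; [L [S [M v := expr]]]] }]]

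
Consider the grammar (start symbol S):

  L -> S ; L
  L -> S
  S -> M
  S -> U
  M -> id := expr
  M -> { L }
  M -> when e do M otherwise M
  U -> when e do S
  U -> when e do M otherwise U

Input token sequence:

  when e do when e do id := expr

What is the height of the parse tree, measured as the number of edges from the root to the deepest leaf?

[S [U when e do [S [U when e do [S [M id := expr]]]]]]

6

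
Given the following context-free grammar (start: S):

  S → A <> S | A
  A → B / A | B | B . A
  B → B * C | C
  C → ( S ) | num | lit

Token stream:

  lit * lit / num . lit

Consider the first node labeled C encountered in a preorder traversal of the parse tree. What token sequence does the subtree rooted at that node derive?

[S [A [B [B [C lit]] * [C lit]] / [A [B [C num]] . [A [B [C lit]]]]]]

lit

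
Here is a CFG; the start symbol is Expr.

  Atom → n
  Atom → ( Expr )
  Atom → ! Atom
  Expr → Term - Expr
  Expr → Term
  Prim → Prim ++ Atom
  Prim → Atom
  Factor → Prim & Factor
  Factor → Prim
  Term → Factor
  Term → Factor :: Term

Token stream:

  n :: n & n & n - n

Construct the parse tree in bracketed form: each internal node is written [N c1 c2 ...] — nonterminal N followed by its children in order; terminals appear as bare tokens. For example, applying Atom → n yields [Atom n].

Expr
Term - Expr
Factor :: Term - Expr
Prim :: Term - Expr
Atom :: Term - Expr
n :: Term - Expr
n :: Factor - Expr
n :: Prim & Factor - Expr
n :: Atom & Factor - Expr
n :: n & Factor - Expr
n :: n & Prim & Factor - Expr
n :: n & Atom & Factor - Expr
n :: n & n & Factor - Expr
n :: n & n & Prim - Expr
n :: n & n & Atom - Expr
n :: n & n & n - Expr
n :: n & n & n - Term
n :: n & n & n - Factor
n :: n & n & n - Prim
n :: n & n & n - Atom
n :: n & n & n - n

[Expr [Term [Factor [Prim [Atom n]]] :: [Term [Factor [Prim [Atom n]] & [Factor [Prim [Atom n]] & [Factor [Prim [Atom n]]]]]]] - [Expr [Term [Factor [Prim [Atom n]]]]]]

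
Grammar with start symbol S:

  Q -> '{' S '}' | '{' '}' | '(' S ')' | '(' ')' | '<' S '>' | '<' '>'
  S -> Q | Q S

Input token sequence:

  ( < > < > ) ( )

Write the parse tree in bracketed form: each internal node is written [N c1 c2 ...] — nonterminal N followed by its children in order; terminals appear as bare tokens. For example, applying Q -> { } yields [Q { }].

[S [Q ( [S [Q < >] [S [Q < >]]] )] [S [Q ( )]]]

S
Q S
( S ) S
( Q S ) S
( < > S ) S
( < > Q ) S
( < > < > ) S
( < > < > ) Q
( < > < > ) ( )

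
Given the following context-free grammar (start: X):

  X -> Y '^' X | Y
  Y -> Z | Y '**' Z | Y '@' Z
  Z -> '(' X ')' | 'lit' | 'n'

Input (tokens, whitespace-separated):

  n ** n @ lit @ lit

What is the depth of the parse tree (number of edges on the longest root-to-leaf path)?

6

[X [Y [Y [Y [Y [Z n]] ** [Z n]] @ [Z lit]] @ [Z lit]]]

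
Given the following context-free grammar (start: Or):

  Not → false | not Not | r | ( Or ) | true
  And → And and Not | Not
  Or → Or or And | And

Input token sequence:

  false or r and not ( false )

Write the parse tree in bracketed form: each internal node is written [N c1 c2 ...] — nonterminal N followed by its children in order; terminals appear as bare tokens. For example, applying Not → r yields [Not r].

Or
Or or And
And or And
Not or And
false or And
false or And and Not
false or Not and Not
false or r and Not
false or r and not Not
false or r and not ( Or )
false or r and not ( And )
false or r and not ( Not )
false or r and not ( false )

[Or [Or [And [Not false]]] or [And [And [Not r]] and [Not not [Not ( [Or [And [Not false]]] )]]]]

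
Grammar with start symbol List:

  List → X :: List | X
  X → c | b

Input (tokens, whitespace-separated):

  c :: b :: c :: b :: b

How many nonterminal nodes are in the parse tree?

10

[List [X c] :: [List [X b] :: [List [X c] :: [List [X b] :: [List [X b]]]]]]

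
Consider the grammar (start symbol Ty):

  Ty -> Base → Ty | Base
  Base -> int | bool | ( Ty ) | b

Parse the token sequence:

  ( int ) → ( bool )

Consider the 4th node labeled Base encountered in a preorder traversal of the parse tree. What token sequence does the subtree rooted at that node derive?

[Ty [Base ( [Ty [Base int]] )] → [Ty [Base ( [Ty [Base bool]] )]]]

bool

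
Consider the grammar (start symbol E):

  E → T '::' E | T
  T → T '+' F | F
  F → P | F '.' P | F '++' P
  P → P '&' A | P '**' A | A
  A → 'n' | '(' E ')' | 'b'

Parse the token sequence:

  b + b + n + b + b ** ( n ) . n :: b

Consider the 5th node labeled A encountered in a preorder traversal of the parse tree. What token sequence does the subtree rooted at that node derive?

b

[E [T [T [T [T [T [F [P [A b]]]] + [F [P [A b]]]] + [F [P [A n]]]] + [F [P [A b]]]] + [F [F [P [P [A b]] ** [A ( [E [T [F [P [A n]]]]] )]]] . [P [A n]]]] :: [E [T [F [P [A b]]]]]]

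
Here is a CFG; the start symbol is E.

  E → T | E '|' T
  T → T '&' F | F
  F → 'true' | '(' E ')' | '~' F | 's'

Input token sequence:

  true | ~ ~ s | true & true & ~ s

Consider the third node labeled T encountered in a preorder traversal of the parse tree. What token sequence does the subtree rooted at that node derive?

true & true & ~ s

[E [E [E [T [F true]]] | [T [F ~ [F ~ [F s]]]]] | [T [T [T [F true]] & [F true]] & [F ~ [F s]]]]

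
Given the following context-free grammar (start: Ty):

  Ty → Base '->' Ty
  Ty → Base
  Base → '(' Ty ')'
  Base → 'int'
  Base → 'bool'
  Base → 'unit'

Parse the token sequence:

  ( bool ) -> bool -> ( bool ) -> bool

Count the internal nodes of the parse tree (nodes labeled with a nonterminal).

[Ty [Base ( [Ty [Base bool]] )] -> [Ty [Base bool] -> [Ty [Base ( [Ty [Base bool]] )] -> [Ty [Base bool]]]]]

12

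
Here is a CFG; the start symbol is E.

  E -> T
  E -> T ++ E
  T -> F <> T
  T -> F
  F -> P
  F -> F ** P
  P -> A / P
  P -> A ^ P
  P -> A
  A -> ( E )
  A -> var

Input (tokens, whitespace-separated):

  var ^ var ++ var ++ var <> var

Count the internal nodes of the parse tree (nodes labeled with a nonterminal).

21

[E [T [F [P [A var] ^ [P [A var]]]]] ++ [E [T [F [P [A var]]]] ++ [E [T [F [P [A var]]] <> [T [F [P [A var]]]]]]]]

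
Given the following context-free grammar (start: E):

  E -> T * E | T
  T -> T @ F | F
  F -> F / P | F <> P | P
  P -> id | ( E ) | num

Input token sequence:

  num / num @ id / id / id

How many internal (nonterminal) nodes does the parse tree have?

[E [T [T [F [F [P num]] / [P num]]] @ [F [F [F [P id]] / [P id]] / [P id]]]]

13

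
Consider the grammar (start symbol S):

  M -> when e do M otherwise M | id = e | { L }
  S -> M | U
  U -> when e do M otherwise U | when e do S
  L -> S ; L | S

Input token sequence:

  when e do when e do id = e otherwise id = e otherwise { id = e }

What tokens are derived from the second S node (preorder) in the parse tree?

id = e

[S [M when e do [M when e do [M id = e] otherwise [M id = e]] otherwise [M { [L [S [M id = e]]] }]]]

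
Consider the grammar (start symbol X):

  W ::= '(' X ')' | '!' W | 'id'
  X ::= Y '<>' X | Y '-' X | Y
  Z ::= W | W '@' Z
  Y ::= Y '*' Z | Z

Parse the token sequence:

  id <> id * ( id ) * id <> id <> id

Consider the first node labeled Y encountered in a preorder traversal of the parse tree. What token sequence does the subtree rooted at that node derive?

id

[X [Y [Z [W id]]] <> [X [Y [Y [Y [Z [W id]]] * [Z [W ( [X [Y [Z [W id]]]] )]]] * [Z [W id]]] <> [X [Y [Z [W id]]] <> [X [Y [Z [W id]]]]]]]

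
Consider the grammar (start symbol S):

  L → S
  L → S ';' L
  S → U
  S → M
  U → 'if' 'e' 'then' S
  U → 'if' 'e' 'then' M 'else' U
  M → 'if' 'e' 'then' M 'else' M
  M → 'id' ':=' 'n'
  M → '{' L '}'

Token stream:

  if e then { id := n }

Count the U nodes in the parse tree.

[S [U if e then [S [M { [L [S [M id := n]]] }]]]]

1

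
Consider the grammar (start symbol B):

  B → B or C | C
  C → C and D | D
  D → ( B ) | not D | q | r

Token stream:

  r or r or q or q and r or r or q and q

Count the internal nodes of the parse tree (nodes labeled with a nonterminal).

[B [B [B [B [B [B [C [D r]]] or [C [D r]]] or [C [D q]]] or [C [C [D q]] and [D r]]] or [C [D r]]] or [C [C [D q]] and [D q]]]

22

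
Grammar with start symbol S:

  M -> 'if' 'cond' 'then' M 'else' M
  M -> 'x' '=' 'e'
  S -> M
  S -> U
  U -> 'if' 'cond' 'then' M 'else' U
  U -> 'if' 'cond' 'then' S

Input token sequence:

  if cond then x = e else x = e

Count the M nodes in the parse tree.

[S [M if cond then [M x = e] else [M x = e]]]

3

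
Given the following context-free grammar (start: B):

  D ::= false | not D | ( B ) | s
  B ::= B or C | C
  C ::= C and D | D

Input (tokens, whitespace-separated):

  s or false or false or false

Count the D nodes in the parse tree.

4

[B [B [B [B [C [D s]]] or [C [D false]]] or [C [D false]]] or [C [D false]]]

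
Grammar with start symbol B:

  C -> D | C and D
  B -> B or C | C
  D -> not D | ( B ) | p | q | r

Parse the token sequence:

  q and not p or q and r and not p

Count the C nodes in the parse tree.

[B [B [C [C [D q]] and [D not [D p]]]] or [C [C [C [D q]] and [D r]] and [D not [D p]]]]

5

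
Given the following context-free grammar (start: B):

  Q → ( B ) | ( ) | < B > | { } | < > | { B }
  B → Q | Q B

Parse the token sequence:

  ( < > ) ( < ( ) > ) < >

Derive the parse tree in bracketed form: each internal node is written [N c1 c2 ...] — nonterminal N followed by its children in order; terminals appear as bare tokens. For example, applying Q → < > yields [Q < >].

[B [Q ( [B [Q < >]] )] [B [Q ( [B [Q < [B [Q ( )]] >]] )] [B [Q < >]]]]

B
Q B
( B ) B
( Q ) B
( < > ) B
( < > ) Q B
( < > ) ( B ) B
( < > ) ( Q ) B
( < > ) ( < B > ) B
( < > ) ( < Q > ) B
( < > ) ( < ( ) > ) B
( < > ) ( < ( ) > ) Q
( < > ) ( < ( ) > ) < >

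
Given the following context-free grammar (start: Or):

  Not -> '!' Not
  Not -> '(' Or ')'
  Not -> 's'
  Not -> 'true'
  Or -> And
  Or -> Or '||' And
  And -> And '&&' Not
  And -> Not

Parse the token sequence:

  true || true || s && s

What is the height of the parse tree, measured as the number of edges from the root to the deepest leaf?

[Or [Or [Or [And [Not true]]] || [And [Not true]]] || [And [And [Not s]] && [Not s]]]

5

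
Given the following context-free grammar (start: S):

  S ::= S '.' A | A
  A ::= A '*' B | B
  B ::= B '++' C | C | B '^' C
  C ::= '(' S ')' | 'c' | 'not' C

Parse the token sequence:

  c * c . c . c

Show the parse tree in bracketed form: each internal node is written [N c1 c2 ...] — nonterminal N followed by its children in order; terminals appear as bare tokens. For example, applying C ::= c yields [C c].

[S [S [S [A [A [B [C c]]] * [B [C c]]]] . [A [B [C c]]]] . [A [B [C c]]]]

S
S . A
S . A . A
A . A . A
A * B . A . A
B * B . A . A
C * B . A . A
c * B . A . A
c * C . A . A
c * c . A . A
c * c . B . A
c * c . C . A
c * c . c . A
c * c . c . B
c * c . c . C
c * c . c . c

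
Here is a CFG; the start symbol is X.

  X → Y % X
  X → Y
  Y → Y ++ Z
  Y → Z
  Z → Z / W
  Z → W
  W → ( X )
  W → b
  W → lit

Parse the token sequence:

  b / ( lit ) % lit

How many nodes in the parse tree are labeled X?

[X [Y [Z [Z [W b]] / [W ( [X [Y [Z [W lit]]]] )]]] % [X [Y [Z [W lit]]]]]

3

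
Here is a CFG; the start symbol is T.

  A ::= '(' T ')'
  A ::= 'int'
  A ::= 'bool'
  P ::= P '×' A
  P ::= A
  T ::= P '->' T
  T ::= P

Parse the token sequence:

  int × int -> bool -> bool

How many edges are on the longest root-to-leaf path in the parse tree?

[T [P [P [A int]] × [A int]] -> [T [P [A bool]] -> [T [P [A bool]]]]]

5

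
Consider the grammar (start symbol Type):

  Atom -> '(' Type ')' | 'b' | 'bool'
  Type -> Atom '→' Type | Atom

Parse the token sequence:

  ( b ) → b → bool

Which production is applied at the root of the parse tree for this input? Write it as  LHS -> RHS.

[Type [Atom ( [Type [Atom b]] )] → [Type [Atom b] → [Type [Atom bool]]]]

Type -> Atom '→' Type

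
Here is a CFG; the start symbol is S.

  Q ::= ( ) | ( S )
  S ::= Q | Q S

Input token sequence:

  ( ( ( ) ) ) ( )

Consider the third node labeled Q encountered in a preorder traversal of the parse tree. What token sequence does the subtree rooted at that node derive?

[S [Q ( [S [Q ( [S [Q ( )]] )]] )] [S [Q ( )]]]

( )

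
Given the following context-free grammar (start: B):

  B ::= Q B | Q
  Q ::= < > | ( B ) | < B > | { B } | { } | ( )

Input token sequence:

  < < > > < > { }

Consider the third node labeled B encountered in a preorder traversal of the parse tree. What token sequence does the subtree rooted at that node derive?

[B [Q < [B [Q < >]] >] [B [Q < >] [B [Q { }]]]]

< > { }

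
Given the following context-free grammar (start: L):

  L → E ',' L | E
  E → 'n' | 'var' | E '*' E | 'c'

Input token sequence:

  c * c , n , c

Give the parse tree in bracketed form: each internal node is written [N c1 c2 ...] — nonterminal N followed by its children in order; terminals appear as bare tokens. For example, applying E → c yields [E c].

[L [E [E c] * [E c]] , [L [E n] , [L [E c]]]]

L
E , L
E * E , L
c * E , L
c * c , L
c * c , E , L
c * c , n , L
c * c , n , E
c * c , n , c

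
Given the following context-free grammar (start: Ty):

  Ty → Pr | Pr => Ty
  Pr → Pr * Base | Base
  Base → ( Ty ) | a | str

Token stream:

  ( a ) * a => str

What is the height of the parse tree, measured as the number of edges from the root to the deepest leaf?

7

[Ty [Pr [Pr [Base ( [Ty [Pr [Base a]]] )]] * [Base a]] => [Ty [Pr [Base str]]]]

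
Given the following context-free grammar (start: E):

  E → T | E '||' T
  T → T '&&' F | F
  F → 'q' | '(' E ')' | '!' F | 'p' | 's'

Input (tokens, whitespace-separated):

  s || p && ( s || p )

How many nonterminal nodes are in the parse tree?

14

[E [E [T [F s]]] || [T [T [F p]] && [F ( [E [E [T [F s]]] || [T [F p]]] )]]]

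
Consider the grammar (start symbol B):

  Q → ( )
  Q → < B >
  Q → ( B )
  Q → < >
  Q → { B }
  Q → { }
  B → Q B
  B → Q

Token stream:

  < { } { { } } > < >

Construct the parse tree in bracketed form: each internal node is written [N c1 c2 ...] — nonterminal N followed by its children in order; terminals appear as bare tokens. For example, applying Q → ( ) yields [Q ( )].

B
Q B
< B > B
< Q B > B
< { } B > B
< { } Q > B
< { } { B } > B
< { } { Q } > B
< { } { { } } > B
< { } { { } } > Q
< { } { { } } > < >

[B [Q < [B [Q { }] [B [Q { [B [Q { }]] }]]] >] [B [Q < >]]]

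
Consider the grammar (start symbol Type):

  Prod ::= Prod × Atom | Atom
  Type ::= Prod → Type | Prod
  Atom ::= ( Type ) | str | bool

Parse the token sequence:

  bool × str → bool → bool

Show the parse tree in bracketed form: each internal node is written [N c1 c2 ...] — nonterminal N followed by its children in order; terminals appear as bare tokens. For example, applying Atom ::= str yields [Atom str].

[Type [Prod [Prod [Atom bool]] × [Atom str]] → [Type [Prod [Atom bool]] → [Type [Prod [Atom bool]]]]]

Type
Prod → Type
Prod × Atom → Type
Atom × Atom → Type
bool × Atom → Type
bool × str → Type
bool × str → Prod → Type
bool × str → Atom → Type
bool × str → bool → Type
bool × str → bool → Prod
bool × str → bool → Atom
bool × str → bool → bool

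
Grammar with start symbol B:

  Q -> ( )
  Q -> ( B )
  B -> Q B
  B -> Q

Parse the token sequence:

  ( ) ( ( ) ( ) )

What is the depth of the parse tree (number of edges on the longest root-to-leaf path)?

[B [Q ( )] [B [Q ( [B [Q ( )] [B [Q ( )]]] )]]]

6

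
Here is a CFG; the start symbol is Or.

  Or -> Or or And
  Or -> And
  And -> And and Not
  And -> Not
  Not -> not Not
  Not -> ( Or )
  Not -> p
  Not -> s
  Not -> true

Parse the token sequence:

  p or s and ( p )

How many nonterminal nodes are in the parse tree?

[Or [Or [And [Not p]]] or [And [And [Not s]] and [Not ( [Or [And [Not p]]] )]]]

11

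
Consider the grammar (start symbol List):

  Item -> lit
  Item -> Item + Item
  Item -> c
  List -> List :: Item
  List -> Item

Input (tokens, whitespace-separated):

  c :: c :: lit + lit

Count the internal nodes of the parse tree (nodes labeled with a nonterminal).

[List [List [List [Item c]] :: [Item c]] :: [Item [Item lit] + [Item lit]]]

8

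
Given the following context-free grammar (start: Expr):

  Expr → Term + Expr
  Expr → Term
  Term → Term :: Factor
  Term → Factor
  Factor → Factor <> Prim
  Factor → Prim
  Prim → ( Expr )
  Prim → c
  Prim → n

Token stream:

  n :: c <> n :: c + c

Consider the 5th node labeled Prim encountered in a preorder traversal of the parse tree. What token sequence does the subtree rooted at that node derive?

c

[Expr [Term [Term [Term [Factor [Prim n]]] :: [Factor [Factor [Prim c]] <> [Prim n]]] :: [Factor [Prim c]]] + [Expr [Term [Factor [Prim c]]]]]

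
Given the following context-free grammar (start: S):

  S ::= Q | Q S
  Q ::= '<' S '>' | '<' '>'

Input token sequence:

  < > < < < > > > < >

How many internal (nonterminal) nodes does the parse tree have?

[S [Q < >] [S [Q < [S [Q < [S [Q < >]] >]] >] [S [Q < >]]]]

10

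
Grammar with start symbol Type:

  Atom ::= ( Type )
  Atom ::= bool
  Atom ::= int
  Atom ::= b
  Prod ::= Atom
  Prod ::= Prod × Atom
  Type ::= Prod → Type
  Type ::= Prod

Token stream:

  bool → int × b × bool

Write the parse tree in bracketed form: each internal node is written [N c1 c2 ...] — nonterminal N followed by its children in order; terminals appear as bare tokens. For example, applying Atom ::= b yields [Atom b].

[Type [Prod [Atom bool]] → [Type [Prod [Prod [Prod [Atom int]] × [Atom b]] × [Atom bool]]]]

Type
Prod → Type
Atom → Type
bool → Type
bool → Prod
bool → Prod × Atom
bool → Prod × Atom × Atom
bool → Atom × Atom × Atom
bool → int × Atom × Atom
bool → int × b × Atom
bool → int × b × bool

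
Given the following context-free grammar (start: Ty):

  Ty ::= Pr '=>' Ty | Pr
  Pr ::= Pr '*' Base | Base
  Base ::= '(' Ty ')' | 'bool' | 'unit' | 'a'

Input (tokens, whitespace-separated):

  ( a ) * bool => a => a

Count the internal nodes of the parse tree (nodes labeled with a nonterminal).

[Ty [Pr [Pr [Base ( [Ty [Pr [Base a]]] )]] * [Base bool]] => [Ty [Pr [Base a]] => [Ty [Pr [Base a]]]]]

14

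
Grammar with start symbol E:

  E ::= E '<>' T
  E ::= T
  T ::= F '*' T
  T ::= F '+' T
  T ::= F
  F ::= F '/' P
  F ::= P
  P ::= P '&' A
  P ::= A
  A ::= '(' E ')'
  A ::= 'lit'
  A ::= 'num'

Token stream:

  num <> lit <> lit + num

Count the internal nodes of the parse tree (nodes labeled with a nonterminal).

19

[E [E [E [T [F [P [A num]]]]] <> [T [F [P [A lit]]]]] <> [T [F [P [A lit]]] + [T [F [P [A num]]]]]]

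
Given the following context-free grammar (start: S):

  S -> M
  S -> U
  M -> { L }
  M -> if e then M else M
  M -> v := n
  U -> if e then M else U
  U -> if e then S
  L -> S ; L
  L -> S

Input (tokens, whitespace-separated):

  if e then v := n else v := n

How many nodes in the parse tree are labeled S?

1

[S [M if e then [M v := n] else [M v := n]]]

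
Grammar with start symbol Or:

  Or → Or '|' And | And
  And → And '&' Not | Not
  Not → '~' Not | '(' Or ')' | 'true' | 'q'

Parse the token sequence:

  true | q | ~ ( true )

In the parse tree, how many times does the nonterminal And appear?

[Or [Or [Or [And [Not true]]] | [And [Not q]]] | [And [Not ~ [Not ( [Or [And [Not true]]] )]]]]

4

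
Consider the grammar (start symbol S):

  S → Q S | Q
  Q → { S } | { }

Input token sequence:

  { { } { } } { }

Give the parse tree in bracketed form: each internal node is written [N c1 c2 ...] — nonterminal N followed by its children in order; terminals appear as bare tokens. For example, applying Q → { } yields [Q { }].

S
Q S
{ S } S
{ Q S } S
{ { } S } S
{ { } Q } S
{ { } { } } S
{ { } { } } Q
{ { } { } } { }

[S [Q { [S [Q { }] [S [Q { }]]] }] [S [Q { }]]]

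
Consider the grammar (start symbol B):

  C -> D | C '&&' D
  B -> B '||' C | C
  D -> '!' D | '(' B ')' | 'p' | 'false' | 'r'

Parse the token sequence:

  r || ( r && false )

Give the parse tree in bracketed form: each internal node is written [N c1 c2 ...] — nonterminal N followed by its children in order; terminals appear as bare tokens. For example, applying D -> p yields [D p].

B
B || C
C || C
D || C
r || C
r || D
r || ( B )
r || ( C )
r || ( C && D )
r || ( D && D )
r || ( r && D )
r || ( r && false )

[B [B [C [D r]]] || [C [D ( [B [C [C [D r]] && [D false]]] )]]]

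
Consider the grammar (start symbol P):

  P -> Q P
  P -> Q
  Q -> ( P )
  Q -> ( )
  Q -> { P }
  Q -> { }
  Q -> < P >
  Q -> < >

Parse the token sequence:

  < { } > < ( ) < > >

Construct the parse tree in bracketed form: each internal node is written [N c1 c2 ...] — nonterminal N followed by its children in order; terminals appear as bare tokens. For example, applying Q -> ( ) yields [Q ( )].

P
Q P
< P > P
< Q > P
< { } > P
< { } > Q
< { } > < P >
< { } > < Q P >
< { } > < ( ) P >
< { } > < ( ) Q >
< { } > < ( ) < > >

[P [Q < [P [Q { }]] >] [P [Q < [P [Q ( )] [P [Q < >]]] >]]]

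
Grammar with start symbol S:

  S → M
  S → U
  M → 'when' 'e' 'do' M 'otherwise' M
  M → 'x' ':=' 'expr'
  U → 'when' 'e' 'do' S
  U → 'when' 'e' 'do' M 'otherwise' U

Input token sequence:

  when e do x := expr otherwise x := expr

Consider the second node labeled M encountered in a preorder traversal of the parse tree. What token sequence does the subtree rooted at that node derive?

[S [M when e do [M x := expr] otherwise [M x := expr]]]

x := expr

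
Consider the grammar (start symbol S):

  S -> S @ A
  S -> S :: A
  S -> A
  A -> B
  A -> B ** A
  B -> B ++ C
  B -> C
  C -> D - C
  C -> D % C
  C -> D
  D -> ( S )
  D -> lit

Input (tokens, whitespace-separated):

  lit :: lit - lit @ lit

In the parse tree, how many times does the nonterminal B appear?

[S [S [S [A [B [C [D lit]]]]] :: [A [B [C [D lit] - [C [D lit]]]]]] @ [A [B [C [D lit]]]]]

3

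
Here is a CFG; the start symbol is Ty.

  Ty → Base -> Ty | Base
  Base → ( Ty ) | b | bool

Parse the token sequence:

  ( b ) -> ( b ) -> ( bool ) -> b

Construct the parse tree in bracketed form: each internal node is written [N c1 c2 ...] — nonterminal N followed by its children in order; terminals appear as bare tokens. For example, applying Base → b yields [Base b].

[Ty [Base ( [Ty [Base b]] )] -> [Ty [Base ( [Ty [Base b]] )] -> [Ty [Base ( [Ty [Base bool]] )] -> [Ty [Base b]]]]]

Ty
Base -> Ty
( Ty ) -> Ty
( Base ) -> Ty
( b ) -> Ty
( b ) -> Base -> Ty
( b ) -> ( Ty ) -> Ty
( b ) -> ( Base ) -> Ty
( b ) -> ( b ) -> Ty
( b ) -> ( b ) -> Base -> Ty
( b ) -> ( b ) -> ( Ty ) -> Ty
( b ) -> ( b ) -> ( Base ) -> Ty
( b ) -> ( b ) -> ( bool ) -> Ty
( b ) -> ( b ) -> ( bool ) -> Base
( b ) -> ( b ) -> ( bool ) -> b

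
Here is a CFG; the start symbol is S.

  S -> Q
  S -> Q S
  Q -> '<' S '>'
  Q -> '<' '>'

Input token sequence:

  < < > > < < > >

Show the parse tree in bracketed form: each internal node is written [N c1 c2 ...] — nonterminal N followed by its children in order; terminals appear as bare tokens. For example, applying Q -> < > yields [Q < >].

[S [Q < [S [Q < >]] >] [S [Q < [S [Q < >]] >]]]

S
Q S
< S > S
< Q > S
< < > > S
< < > > Q
< < > > < S >
< < > > < Q >
< < > > < < > >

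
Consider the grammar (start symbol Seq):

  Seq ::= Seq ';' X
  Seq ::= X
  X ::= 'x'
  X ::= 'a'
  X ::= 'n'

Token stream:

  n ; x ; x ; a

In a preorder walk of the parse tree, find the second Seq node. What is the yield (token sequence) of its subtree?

[Seq [Seq [Seq [Seq [X n]] ; [X x]] ; [X x]] ; [X a]]

n ; x ; x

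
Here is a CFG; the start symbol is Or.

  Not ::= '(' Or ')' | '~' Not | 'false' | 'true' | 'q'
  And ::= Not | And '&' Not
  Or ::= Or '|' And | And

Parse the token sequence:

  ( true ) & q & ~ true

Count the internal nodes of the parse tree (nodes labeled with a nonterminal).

11

[Or [And [And [And [Not ( [Or [And [Not true]]] )]] & [Not q]] & [Not ~ [Not true]]]]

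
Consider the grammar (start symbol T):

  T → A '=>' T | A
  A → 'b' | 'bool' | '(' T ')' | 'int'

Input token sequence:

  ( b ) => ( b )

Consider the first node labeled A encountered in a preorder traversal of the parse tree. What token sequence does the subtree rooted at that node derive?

[T [A ( [T [A b]] )] => [T [A ( [T [A b]] )]]]

( b )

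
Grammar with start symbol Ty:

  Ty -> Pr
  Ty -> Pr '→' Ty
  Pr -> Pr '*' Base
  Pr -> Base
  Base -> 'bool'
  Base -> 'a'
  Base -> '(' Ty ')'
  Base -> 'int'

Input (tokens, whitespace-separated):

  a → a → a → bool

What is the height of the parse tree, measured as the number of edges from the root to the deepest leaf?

6

[Ty [Pr [Base a]] → [Ty [Pr [Base a]] → [Ty [Pr [Base a]] → [Ty [Pr [Base bool]]]]]]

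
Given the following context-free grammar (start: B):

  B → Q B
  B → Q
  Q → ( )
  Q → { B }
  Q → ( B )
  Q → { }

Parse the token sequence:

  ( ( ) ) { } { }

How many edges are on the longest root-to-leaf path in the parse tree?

4

[B [Q ( [B [Q ( )]] )] [B [Q { }] [B [Q { }]]]]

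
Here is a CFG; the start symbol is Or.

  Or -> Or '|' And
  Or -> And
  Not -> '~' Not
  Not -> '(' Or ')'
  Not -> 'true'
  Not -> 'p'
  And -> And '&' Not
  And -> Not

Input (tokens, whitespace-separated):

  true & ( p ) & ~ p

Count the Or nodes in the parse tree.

[Or [And [And [And [Not true]] & [Not ( [Or [And [Not p]]] )]] & [Not ~ [Not p]]]]

2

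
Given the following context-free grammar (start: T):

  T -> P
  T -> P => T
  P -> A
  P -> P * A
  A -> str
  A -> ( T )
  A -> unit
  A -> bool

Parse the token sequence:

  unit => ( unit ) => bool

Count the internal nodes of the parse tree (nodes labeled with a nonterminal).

[T [P [A unit]] => [T [P [A ( [T [P [A unit]]] )]] => [T [P [A bool]]]]]

12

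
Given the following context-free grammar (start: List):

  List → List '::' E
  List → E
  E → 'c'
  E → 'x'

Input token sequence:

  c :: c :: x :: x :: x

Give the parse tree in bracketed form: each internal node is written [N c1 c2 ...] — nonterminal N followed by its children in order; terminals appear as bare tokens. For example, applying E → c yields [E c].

List
List :: E
List :: E :: E
List :: E :: E :: E
List :: E :: E :: E :: E
E :: E :: E :: E :: E
c :: E :: E :: E :: E
c :: c :: E :: E :: E
c :: c :: x :: E :: E
c :: c :: x :: x :: E
c :: c :: x :: x :: x

[List [List [List [List [List [E c]] :: [E c]] :: [E x]] :: [E x]] :: [E x]]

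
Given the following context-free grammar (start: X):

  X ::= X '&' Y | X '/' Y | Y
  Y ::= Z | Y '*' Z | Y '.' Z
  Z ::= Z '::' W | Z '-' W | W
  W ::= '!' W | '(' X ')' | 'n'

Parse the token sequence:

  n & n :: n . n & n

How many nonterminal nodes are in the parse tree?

17

[X [X [X [Y [Z [W n]]]] & [Y [Y [Z [Z [W n]] :: [W n]]] . [Z [W n]]]] & [Y [Z [W n]]]]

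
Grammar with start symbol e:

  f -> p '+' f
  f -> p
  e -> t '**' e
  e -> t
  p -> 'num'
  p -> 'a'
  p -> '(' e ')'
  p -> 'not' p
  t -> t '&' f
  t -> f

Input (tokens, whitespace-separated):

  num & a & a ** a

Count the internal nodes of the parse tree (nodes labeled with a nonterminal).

[e [t [t [t [f [p num]]] & [f [p a]]] & [f [p a]]] ** [e [t [f [p a]]]]]

14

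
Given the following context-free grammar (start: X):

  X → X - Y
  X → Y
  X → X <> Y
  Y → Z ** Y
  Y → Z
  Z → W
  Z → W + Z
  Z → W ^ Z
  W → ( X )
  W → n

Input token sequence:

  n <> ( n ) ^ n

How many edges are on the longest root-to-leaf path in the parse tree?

8

[X [X [Y [Z [W n]]]] <> [Y [Z [W ( [X [Y [Z [W n]]]] )] ^ [Z [W n]]]]]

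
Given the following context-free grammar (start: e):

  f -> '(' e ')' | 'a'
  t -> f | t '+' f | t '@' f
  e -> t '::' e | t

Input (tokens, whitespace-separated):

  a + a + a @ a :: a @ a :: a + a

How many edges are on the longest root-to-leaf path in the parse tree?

6

[e [t [t [t [t [f a]] + [f a]] + [f a]] @ [f a]] :: [e [t [t [f a]] @ [f a]] :: [e [t [t [f a]] + [f a]]]]]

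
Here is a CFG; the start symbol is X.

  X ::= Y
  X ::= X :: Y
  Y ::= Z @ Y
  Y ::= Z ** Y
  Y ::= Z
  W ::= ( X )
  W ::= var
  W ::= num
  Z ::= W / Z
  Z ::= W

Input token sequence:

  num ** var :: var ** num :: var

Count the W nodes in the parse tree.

[X [X [X [Y [Z [W num]] ** [Y [Z [W var]]]]] :: [Y [Z [W var]] ** [Y [Z [W num]]]]] :: [Y [Z [W var]]]]

5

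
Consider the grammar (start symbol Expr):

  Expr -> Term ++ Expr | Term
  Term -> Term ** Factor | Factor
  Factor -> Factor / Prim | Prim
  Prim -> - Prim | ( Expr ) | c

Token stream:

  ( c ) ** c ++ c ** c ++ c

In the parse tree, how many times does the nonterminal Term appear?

[Expr [Term [Term [Factor [Prim ( [Expr [Term [Factor [Prim c]]]] )]]] ** [Factor [Prim c]]] ++ [Expr [Term [Term [Factor [Prim c]]] ** [Factor [Prim c]]] ++ [Expr [Term [Factor [Prim c]]]]]]

6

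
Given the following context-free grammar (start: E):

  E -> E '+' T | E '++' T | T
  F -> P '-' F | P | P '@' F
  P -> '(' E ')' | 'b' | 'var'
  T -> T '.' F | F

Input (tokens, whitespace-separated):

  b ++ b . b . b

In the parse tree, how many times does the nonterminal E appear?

[E [E [T [F [P b]]]] ++ [T [T [T [F [P b]]] . [F [P b]]] . [F [P b]]]]

2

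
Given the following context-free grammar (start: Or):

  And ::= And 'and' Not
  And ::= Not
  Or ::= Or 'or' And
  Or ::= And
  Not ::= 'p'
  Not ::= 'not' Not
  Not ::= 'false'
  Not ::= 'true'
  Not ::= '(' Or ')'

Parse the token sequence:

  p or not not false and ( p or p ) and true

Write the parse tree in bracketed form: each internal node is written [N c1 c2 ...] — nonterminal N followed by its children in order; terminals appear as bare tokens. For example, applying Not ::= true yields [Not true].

Or
Or or And
And or And
Not or And
p or And
p or And and Not
p or And and Not and Not
p or Not and Not and Not
p or not Not and Not and Not
p or not not Not and Not and Not
p or not not false and Not and Not
p or not not false and ( Or ) and Not
p or not not false and ( Or or And ) and Not
p or not not false and ( And or And ) and Not
p or not not false and ( Not or And ) and Not
p or not not false and ( p or And ) and Not
p or not not false and ( p or Not ) and Not
p or not not false and ( p or p ) and Not
p or not not false and ( p or p ) and true

[Or [Or [And [Not p]]] or [And [And [And [Not not [Not not [Not false]]]] and [Not ( [Or [Or [And [Not p]]] or [And [Not p]]] )]] and [Not true]]]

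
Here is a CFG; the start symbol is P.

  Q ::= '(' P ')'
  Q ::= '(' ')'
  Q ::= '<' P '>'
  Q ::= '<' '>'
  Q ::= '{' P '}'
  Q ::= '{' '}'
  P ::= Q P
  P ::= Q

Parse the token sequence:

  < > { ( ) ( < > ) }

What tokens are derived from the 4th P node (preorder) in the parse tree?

( < > )

[P [Q < >] [P [Q { [P [Q ( )] [P [Q ( [P [Q < >]] )]]] }]]]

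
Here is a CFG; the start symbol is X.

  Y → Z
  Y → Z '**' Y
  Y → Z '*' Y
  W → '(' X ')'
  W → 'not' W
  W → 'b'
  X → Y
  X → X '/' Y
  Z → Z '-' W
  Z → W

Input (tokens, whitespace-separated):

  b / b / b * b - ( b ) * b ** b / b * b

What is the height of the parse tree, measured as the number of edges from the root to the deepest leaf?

10

[X [X [X [X [Y [Z [W b]]]] / [Y [Z [W b]]]] / [Y [Z [W b]] * [Y [Z [Z [W b]] - [W ( [X [Y [Z [W b]]]] )]] * [Y [Z [W b]] ** [Y [Z [W b]]]]]]] / [Y [Z [W b]] * [Y [Z [W b]]]]]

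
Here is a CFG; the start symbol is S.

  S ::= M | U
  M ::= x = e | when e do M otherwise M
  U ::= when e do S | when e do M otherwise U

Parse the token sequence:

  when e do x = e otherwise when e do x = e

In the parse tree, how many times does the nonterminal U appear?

2

[S [U when e do [M x = e] otherwise [U when e do [S [M x = e]]]]]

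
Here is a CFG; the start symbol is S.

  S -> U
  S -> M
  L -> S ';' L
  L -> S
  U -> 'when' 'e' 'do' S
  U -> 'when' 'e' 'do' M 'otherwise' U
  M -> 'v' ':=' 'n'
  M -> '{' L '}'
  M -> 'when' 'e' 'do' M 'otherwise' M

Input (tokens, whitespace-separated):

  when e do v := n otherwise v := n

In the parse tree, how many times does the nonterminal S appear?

1

[S [M when e do [M v := n] otherwise [M v := n]]]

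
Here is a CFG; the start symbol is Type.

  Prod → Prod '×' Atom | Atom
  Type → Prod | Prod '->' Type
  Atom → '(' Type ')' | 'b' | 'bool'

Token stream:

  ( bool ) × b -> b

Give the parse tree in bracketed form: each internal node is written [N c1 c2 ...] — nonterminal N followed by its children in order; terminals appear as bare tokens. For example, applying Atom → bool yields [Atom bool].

[Type [Prod [Prod [Atom ( [Type [Prod [Atom bool]]] )]] × [Atom b]] -> [Type [Prod [Atom b]]]]

Type
Prod -> Type
Prod × Atom -> Type
Atom × Atom -> Type
( Type ) × Atom -> Type
( Prod ) × Atom -> Type
( Atom ) × Atom -> Type
( bool ) × Atom -> Type
( bool ) × b -> Type
( bool ) × b -> Prod
( bool ) × b -> Atom
( bool ) × b -> b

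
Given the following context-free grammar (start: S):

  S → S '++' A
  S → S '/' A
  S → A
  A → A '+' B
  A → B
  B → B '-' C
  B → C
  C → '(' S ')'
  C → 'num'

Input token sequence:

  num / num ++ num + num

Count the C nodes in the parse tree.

[S [S [S [A [B [C num]]]] / [A [B [C num]]]] ++ [A [A [B [C num]]] + [B [C num]]]]

4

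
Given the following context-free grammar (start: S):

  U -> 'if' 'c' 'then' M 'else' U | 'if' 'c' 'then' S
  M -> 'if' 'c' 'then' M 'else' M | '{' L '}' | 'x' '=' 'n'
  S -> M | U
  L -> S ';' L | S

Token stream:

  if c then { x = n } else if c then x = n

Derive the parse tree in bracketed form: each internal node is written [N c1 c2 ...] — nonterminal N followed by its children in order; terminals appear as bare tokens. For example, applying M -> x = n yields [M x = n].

[S [U if c then [M { [L [S [M x = n]]] }] else [U if c then [S [M x = n]]]]]

S
U
if c then M else U
if c then { L } else U
if c then { S } else U
if c then { M } else U
if c then { x = n } else U
if c then { x = n } else if c then S
if c then { x = n } else if c then M
if c then { x = n } else if c then x = n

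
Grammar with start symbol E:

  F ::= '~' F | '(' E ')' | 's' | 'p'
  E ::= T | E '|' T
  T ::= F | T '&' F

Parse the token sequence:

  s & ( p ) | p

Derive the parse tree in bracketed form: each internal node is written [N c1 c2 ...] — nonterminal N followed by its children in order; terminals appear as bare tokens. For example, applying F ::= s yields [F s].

[E [E [T [T [F s]] & [F ( [E [T [F p]]] )]]] | [T [F p]]]

E
E | T
T | T
T & F | T
F & F | T
s & F | T
s & ( E ) | T
s & ( T ) | T
s & ( F ) | T
s & ( p ) | T
s & ( p ) | F
s & ( p ) | p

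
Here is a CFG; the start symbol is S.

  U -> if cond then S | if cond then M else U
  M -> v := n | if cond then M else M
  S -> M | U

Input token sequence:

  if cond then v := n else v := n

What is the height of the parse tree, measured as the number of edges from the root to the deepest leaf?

[S [M if cond then [M v := n] else [M v := n]]]

3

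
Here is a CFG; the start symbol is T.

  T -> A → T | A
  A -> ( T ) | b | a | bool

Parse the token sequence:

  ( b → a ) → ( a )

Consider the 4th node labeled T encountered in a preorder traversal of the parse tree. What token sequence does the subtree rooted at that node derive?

( a )

[T [A ( [T [A b] → [T [A a]]] )] → [T [A ( [T [A a]] )]]]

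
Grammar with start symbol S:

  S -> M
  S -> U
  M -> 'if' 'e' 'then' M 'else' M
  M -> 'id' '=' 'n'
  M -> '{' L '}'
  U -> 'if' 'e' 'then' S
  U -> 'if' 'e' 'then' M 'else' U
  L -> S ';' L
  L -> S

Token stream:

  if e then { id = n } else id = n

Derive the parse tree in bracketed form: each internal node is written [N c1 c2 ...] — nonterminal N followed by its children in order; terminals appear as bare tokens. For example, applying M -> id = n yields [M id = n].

S
M
if e then M else M
if e then { L } else M
if e then { S } else M
if e then { M } else M
if e then { id = n } else M
if e then { id = n } else id = n

[S [M if e then [M { [L [S [M id = n]]] }] else [M id = n]]]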